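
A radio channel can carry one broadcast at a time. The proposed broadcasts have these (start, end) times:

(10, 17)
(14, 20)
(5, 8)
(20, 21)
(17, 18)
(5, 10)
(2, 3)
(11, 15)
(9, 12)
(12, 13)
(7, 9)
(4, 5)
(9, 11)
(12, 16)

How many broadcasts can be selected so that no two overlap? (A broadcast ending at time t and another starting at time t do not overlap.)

7

By end time: (2,3), (4,5), (5,8), (7,9), (5,10), (9,11), (9,12), (12,13), (11,15), (12,16), (10,17), (17,18), (14,20), (20,21).
Pick (2,3); next start ≥ 3 → (4,5); next start ≥ 5 → (5,8); next start ≥ 8 → (9,11); next start ≥ 11 → (12,13); next start ≥ 13 → (17,18); next start ≥ 18 → (20,21).
Selected 7 broadcasts.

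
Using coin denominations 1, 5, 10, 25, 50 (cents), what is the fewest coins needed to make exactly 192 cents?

Greedy: take as many of the largest coin as possible, then repeat with the remainder.
192 = 3×50 + 1×25 + 1×10 + 1×5 + 2×1
Total coins = 3 + 1 + 1 + 1 + 2 = 8

8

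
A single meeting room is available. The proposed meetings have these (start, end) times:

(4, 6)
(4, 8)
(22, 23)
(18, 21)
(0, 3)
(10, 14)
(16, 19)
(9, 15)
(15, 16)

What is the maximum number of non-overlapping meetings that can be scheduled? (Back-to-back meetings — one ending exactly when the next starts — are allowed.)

6

Sorted by end: (0,3)  (4,6)  (4,8)  (10,14)  (9,15)  (15,16)  (16,19)  (18,21)  (22,23)
take (0,3); take (4,6); take (10,14); skip (9,15); take (15,16); take (16,19); skip (18,21); take (22,23).
Selected 6 meetings.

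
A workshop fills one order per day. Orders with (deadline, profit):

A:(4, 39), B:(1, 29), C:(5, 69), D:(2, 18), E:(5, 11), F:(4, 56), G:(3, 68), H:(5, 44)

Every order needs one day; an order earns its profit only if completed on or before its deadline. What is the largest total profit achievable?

Take jobs in profit order; each goes to the latest open slot no later than its deadline.
Profit order: C=69 G=68 F=56 H=44 A=39 B=29 D=18 E=11
Assign: C→slot 5, G→slot 3, F→slot 4, H→slot 2, A→slot 1, B skipped, D skipped, E skipped.
Slots: [1:A] [2:H] [3:G] [4:F] [5:C]
Profit = 39 + 44 + 68 + 56 + 69 = 276

276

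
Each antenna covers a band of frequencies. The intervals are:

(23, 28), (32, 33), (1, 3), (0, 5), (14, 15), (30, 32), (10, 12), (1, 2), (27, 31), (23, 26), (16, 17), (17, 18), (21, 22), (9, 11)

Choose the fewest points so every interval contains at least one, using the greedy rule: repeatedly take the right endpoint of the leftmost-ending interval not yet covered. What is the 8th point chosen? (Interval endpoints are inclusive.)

33

Process intervals by earliest right end; each time one isn't hit yet, stab at its right endpoint.
By right end: [1,2]  [1,3]  [0,5]  [9,11]  [10,12]  [14,15]  [16,17]  [17,18]  [21,22]  [23,26]  [23,28]  [27,31]  [30,32]  [32,33]
[1,2] uncovered → point at 2; [9,11] uncovered → point at 11; [14,15] uncovered → point at 15; [16,17] uncovered → point at 17; [21,22] uncovered → point at 22; [23,26] uncovered → point at 26; [27,31] uncovered → point at 31; [32,33] uncovered → point at 33.
Points: 2, 11, 15, 17, 22, 26, 31, 33 (8 total).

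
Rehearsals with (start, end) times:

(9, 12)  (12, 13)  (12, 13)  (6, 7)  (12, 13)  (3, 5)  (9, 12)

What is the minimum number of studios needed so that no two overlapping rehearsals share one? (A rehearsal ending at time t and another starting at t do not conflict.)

The answer is the maximum number of intervals overlapping at any instant.
Events (time:±→running): 3:+→1 5:-→0 6:+→1 7:-→0 9:+→1 9:+→2 12:-→1 12:-→0 12:+→1 12:+→2 12:+→3 … peak 3.

3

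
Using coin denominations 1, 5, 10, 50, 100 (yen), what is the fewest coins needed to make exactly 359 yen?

Use the largest denomination that fits, subtract, and repeat.
359 − 3×100→59 − 1×50→9 − 1×5→4 − 4×1→0
Total coins = 3 + 1 + 1 + 4 = 9

9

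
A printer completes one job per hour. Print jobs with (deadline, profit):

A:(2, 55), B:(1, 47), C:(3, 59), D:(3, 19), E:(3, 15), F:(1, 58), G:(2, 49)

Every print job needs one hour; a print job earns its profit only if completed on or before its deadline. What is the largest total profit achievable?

Sort by profit descending; place each in the latest free slot ≤ its deadline.
By profit: C(d3,59), F(d1,58), A(d2,55), G(d2,49), B(d1,47), D(d3,19), E(d3,15)
C→slot 3; F→slot 1; A→slot 2; G skipped; B skipped; D skipped; E skipped.
Profit = 58 + 55 + 59 = 172

172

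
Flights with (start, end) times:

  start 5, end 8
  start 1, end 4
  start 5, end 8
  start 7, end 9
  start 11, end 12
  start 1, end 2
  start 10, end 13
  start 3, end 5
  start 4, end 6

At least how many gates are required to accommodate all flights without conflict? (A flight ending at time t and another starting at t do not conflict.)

3

The answer is the maximum number of intervals overlapping at any instant.
Events (time:±→running): 1:+→1 1:+→2 2:-→1 3:+→2 4:-→1 4:+→2 5:-→1 5:+→2 5:+→3 … peak 3.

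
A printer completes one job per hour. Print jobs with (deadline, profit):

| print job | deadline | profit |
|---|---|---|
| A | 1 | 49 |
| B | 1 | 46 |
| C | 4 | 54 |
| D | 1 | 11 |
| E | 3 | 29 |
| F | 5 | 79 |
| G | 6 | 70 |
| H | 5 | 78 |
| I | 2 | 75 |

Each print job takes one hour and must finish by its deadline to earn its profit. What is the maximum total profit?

Take jobs in profit order; each goes to the latest open slot no later than its deadline.
By profit: F(d5,79), H(d5,78), I(d2,75), G(d6,70), C(d4,54), A(d1,49), B(d1,46), E(d3,29), D(d1,11)
F→slot 5; H→slot 4; I→slot 2; G→slot 6; C→slot 3; A→slot 1; B skipped; E skipped; D skipped.
Profit = 49 + 75 + 54 + 78 + 79 + 70 = 405

405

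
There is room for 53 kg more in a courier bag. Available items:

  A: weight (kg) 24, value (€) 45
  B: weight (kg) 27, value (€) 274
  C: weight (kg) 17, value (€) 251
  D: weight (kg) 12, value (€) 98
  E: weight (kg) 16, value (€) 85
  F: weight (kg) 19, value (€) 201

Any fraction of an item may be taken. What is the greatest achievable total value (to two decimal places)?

Ratios (sorted): C 14.76, F 10.58, B 10.15, D 8.17, E 5.31, A 1.88
take C (17 @ 251); take F (19 @ 201); take 17/27 of B → 172.52. Capacity used 53/53.
Total value = 624.52

624.52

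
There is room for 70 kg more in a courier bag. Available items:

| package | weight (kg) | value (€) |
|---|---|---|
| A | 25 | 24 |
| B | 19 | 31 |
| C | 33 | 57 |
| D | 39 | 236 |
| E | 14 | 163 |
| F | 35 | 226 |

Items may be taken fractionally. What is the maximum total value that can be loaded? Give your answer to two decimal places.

Order: E (163/14=11.64) > F (226/35=6.46) > D (236/39=6.05) > C (57/33=1.73) > B (31/19=1.63) > A (24/25=0.96)
Fill: take E (14 @ 163) → take F (35 @ 226) → take 21/39 of D → 127.08; 70/70 used.
Total value = 516.08

516.08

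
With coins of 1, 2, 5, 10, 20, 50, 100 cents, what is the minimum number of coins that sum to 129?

5

Greedy: take as many of the largest coin as possible, then repeat with the remainder.
129 = 1×100 + 1×20 + 1×5 + 2×2
Total coins = 1 + 1 + 1 + 2 = 5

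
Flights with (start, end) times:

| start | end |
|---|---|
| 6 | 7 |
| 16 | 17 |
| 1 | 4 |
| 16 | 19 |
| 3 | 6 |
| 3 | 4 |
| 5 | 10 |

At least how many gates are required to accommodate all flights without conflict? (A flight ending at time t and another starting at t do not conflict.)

Count concurrent intervals with a sweep; the peak is the room count.
starts: [1, 3, 3, 5, 6, 16, 16]
ends:   [4, 4, 6, 7, 10, 17, 19]
s1→1 s3→2 s3→3  — peak 3.

3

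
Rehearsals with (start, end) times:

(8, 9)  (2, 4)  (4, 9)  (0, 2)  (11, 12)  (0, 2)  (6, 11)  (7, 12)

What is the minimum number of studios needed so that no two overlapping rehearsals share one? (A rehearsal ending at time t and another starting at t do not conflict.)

4

The answer is the maximum number of intervals overlapping at any instant.
Events (time:±→running): 0:+→1 0:+→2 2:-→1 2:-→0 2:+→1 4:-→0 4:+→1 6:+→2 7:+→3 8:+→4 … peak 4.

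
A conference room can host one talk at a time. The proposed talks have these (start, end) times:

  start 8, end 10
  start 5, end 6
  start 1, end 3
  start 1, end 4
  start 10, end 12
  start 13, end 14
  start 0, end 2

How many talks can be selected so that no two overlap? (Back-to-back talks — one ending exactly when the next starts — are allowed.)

5

Greedy by earliest finish: after sorting by end time, pick each interval compatible with the last pick.
By end time: (0,2), (1,3), (1,4), (5,6), (8,10), (10,12), (13,14).
Pick (0,2); next start ≥ 2 → (5,6); next start ≥ 6 → (8,10); next start ≥ 10 → (10,12); next start ≥ 12 → (13,14).
Selected 5 talks.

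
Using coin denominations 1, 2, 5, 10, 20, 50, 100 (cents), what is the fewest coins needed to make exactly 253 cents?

253 = 2×100 + 1×50 + 1×2 + 1×1
Total coins = 2 + 1 + 1 + 1 = 5

5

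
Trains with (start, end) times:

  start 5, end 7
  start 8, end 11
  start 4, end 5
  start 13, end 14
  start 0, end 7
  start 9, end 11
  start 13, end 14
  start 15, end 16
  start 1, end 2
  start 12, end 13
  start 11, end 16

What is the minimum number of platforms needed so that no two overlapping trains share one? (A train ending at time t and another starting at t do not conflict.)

3

The answer is the maximum number of intervals overlapping at any instant.
Events (time:±→running): 0:+→1 1:+→2 2:-→1 4:+→2 5:-→1 5:+→2 7:-→1 7:-→0 8:+→1 9:+→2 11:-→1 11:-→0 11:+→1 12:+→2 13:-→1 13:+→2 13:+→3 … peak 3.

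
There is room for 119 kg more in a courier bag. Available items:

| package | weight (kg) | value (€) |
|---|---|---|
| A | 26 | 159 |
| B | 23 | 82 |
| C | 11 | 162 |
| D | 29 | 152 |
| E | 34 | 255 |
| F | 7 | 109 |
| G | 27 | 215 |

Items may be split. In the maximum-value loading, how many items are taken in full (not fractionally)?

Ratios (sorted): F 15.57, C 14.73, G 7.96, E 7.50, A 6.12, D 5.24, B 3.57
take F (7 @ 109); take C (11 @ 162); take G (27 @ 215); take E (34 @ 255); take A (26 @ 159); take 14/29 of D → 73.38. Capacity used 119/119.
5 item(s) taken whole; one partial (take 14/29 of D).

5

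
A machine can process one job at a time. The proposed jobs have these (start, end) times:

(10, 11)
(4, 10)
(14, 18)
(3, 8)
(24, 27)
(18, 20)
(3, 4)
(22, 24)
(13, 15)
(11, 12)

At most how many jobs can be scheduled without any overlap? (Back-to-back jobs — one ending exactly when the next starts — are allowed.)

Sort by end time and greedily take each interval whose start is ≥ the last chosen end.
Sorted by end: (3,4)  (3,8)  (4,10)  (10,11)  (11,12)  (13,15)  (14,18)  (18,20)  (22,24)  (24,27)
take (3,4); take (4,10); take (10,11); take (11,12); take (13,15); take (18,20); take (22,24); take (24,27).
Selected 8 jobs.

8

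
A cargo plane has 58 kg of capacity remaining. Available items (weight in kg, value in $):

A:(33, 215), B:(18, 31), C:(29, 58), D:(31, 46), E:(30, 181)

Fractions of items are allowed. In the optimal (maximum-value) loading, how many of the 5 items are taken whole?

Sort by value per unit weight and fill in that order.
Order: A (215/33=6.52) > E (181/30=6.03) > C (58/29=2.00) > B (31/18=1.72) > D (46/31=1.48)
Fill: take A (33 @ 215) → take 25/30 of E → 150.83; 58/58 used.
1 item(s) taken whole; one partial (take 25/30 of E).

1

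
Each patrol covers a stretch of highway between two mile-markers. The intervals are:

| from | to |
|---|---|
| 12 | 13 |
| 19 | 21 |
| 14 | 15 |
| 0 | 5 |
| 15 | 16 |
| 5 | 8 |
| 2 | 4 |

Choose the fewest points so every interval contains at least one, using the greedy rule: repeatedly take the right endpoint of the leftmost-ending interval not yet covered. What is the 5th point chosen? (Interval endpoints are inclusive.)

Sorted: [2,4] [0,5] [5,8] [12,13] [14,15] [15,16] [19,21]
{[2,4],[0,5]} hit by 4; {[5,8]} hit by 8; {[12,13]} hit by 13; {[14,15],[15,16]} hit by 15; {[19,21]} hit by 21.
Points: 4, 8, 13, 15, 21 (5 total).

21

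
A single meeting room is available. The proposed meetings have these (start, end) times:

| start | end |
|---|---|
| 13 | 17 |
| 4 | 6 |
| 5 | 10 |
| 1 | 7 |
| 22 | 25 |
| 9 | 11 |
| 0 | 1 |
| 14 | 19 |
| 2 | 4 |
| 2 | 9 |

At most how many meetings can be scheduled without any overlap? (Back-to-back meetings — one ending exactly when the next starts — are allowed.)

Sorted by end: (0,1)  (2,4)  (4,6)  (1,7)  (2,9)  (5,10)  (9,11)  (13,17)  (14,19)  (22,25)
take (0,1); take (2,4); take (4,6); skip (1,7); skip (2,9); skip (5,10); take (9,11); take (13,17); take (22,25).
Selected 6 meetings.

6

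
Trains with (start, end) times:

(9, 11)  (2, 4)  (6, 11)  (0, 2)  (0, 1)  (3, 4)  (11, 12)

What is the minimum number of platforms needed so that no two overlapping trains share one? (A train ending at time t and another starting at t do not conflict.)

2

starts: [0, 0, 2, 3, 6, 9, 11]
ends:   [1, 2, 4, 4, 11, 11, 12]
s0→1 s0→2  — peak 2.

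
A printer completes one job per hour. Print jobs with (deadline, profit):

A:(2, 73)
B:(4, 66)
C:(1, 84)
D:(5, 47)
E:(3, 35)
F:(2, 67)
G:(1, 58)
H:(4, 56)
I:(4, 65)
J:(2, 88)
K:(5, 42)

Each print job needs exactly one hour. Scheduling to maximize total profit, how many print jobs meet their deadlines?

Take jobs in profit order; each goes to the latest open slot no later than its deadline.
By profit: J(d2,88), C(d1,84), A(d2,73), F(d2,67), B(d4,66), I(d4,65), G(d1,58), H(d4,56), D(d5,47), K(d5,42), E(d3,35)
J→slot 2; C→slot 1; A skipped; F skipped; B→slot 4; I→slot 3; G skipped; H skipped; D→slot 5; K skipped; E skipped.
5 of 11 scheduled.

5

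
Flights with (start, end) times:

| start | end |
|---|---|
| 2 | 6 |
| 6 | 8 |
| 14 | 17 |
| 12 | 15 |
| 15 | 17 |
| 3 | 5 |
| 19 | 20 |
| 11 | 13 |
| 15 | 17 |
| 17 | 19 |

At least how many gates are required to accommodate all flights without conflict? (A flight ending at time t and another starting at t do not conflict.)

3

The answer is the maximum number of intervals overlapping at any instant.
starts: [2, 3, 6, 11, 12, 14, 15, 15, 17, 19]
ends:   [5, 6, 8, 13, 15, 17, 17, 17, 19, 20]
s2→1 s3→2 e5→1 e6→0 s6→1 e8→0 s11→1 s12→2 e13→1 s14→2 e15→1 s15→2 s15→3  — peak 3.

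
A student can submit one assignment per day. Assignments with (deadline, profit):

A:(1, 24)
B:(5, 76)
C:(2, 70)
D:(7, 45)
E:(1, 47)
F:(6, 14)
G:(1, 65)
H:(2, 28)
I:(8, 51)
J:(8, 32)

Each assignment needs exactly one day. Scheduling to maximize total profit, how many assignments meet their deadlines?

7

Profit order: B=76 C=70 G=65 I=51 E=47 D=45 J=32 H=28 A=24 F=14
Assign: B→slot 5, C→slot 2, G→slot 1, I→slot 8, E skipped, D→slot 7, J→slot 6, H skipped, A skipped, F→slot 4.
Slots: [1:G] [2:C] [4:F] [5:B] [6:J] [7:D] [8:I]
7 of 10 scheduled.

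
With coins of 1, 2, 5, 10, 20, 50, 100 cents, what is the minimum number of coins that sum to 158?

Use the largest denomination that fits, subtract, and repeat.
158 = 1×100 + 1×50 + 1×5 + 1×2 + 1×1
Total coins = 1 + 1 + 1 + 1 + 1 = 5

5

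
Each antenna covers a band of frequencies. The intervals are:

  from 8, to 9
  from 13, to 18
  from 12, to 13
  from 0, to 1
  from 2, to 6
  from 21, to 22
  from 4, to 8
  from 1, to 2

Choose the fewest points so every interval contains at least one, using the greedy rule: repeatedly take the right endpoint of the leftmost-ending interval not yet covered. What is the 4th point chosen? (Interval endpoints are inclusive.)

Sort by right endpoint; whenever an interval is uncovered, place a point at its right end.
Sorted: [0,1] [1,2] [2,6] [4,8] [8,9] [12,13] [13,18] [21,22]
{[0,1],[1,2]} hit by 1; {[2,6],[4,8]} hit by 6; {[8,9]} hit by 9; {[12,13],[13,18]} hit by 13; {[21,22]} hit by 22.
Points: 1, 6, 9, 13, 22 (5 total).

13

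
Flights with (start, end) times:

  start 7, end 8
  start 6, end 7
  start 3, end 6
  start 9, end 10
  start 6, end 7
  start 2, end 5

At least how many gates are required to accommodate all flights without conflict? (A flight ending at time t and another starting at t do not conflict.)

Events (time:±→running): 2:+→1 3:+→2 … peak 2.

2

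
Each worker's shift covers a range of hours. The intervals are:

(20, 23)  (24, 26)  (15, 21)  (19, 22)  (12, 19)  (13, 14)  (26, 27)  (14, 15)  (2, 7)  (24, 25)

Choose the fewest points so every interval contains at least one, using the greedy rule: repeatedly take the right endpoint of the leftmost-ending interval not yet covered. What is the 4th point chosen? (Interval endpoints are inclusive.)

Sorted: [2,7] [13,14] [14,15] [12,19] [15,21] [19,22] [20,23] [24,25] [24,26] [26,27]
{[2,7]} hit by 7; {[13,14],[14,15],[12,19]} hit by 14; {[15,21],[19,22],[20,23]} hit by 21; {[24,25],[24,26]} hit by 25; {[26,27]} hit by 27.
Points: 7, 14, 21, 25, 27 (5 total).

25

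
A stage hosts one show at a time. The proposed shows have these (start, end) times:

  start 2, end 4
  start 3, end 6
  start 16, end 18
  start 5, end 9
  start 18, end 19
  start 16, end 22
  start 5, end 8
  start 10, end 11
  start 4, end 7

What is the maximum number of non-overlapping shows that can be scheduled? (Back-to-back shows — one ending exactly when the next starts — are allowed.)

5

Sort by end time and greedily take each interval whose start is ≥ the last chosen end.
Sorted by end: (2,4)  (3,6)  (4,7)  (5,8)  (5,9)  (10,11)  (16,18)  (18,19)  (16,22)
take (2,4); take (4,7); skip (5,8); take (10,11); take (16,18); take (18,19); skip (16,22).
Selected 5 shows.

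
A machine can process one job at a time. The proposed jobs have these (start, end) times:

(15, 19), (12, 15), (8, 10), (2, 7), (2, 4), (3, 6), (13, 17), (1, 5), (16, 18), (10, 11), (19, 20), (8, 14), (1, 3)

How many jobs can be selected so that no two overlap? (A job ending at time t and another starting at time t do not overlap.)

7

By end time: (1,3), (2,4), (1,5), (3,6), (2,7), (8,10), (10,11), (8,14), (12,15), (13,17), (16,18), (15,19), (19,20).
Pick (1,3); next start ≥ 3 → (3,6); next start ≥ 6 → (8,10); next start ≥ 10 → (10,11); next start ≥ 11 → (12,15); next start ≥ 15 → (16,18); next start ≥ 18 → (19,20).
Selected 7 jobs.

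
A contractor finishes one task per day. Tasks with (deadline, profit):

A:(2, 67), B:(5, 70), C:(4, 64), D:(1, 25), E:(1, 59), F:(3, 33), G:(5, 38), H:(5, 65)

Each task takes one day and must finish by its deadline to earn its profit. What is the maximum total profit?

325

Sort by profit descending; place each in the latest free slot ≤ its deadline.
By profit: B(d5,70), A(d2,67), H(d5,65), C(d4,64), E(d1,59), G(d5,38), F(d3,33), D(d1,25)
B→slot 5; A→slot 2; H→slot 4; C→slot 3; E→slot 1; G skipped; F skipped; D skipped.
Profit = 59 + 67 + 64 + 65 + 70 = 325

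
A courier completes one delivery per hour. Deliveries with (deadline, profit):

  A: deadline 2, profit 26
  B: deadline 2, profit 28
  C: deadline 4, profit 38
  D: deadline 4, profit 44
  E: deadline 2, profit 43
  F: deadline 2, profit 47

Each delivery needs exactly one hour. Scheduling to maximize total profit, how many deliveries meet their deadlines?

4

Sort by profit descending; place each in the latest free slot ≤ its deadline.
By profit: F(d2,47), D(d4,44), E(d2,43), C(d4,38), B(d2,28), A(d2,26)
F→slot 2; D→slot 4; E→slot 1; C→slot 3; B skipped; A skipped.
4 of 6 scheduled.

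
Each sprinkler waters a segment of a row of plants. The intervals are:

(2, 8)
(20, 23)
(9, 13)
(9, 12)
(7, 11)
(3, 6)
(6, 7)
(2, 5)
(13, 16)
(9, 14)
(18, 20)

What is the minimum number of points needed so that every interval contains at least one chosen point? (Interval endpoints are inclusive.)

5

Process intervals by earliest right end; each time one isn't hit yet, stab at its right endpoint.
Sorted: [2,5] [3,6] [6,7] [2,8] [7,11] [9,12] [9,13] [9,14] [13,16] [18,20] [20,23]
{[2,5],[3,6]} hit by 5; {[6,7],[2,8],[7,11]} hit by 7; {[9,12],[9,13],[9,14]} hit by 12; {[13,16]} hit by 16; {[18,20],[20,23]} hit by 20.
Points: 5, 7, 12, 16, 20 (5 total).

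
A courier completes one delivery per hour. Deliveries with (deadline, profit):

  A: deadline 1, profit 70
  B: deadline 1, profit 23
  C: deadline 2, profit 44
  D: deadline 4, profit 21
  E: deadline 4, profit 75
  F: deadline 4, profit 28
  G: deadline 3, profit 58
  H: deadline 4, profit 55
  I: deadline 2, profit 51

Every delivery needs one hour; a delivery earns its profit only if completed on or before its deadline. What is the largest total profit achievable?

258

Sort by profit descending; place each in the latest free slot ≤ its deadline.
Profit order: E=75 A=70 G=58 H=55 I=51 C=44 F=28 B=23 D=21
Assign: E→slot 4, A→slot 1, G→slot 3, H→slot 2, I skipped, C skipped, F skipped, B skipped, D skipped.
Slots: [1:A] [2:H] [3:G] [4:E]
Profit = 70 + 55 + 58 + 75 = 258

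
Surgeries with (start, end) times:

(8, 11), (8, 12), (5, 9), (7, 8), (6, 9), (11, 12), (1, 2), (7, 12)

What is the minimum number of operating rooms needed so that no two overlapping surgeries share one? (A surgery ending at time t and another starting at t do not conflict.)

Count concurrent intervals with a sweep; the peak is the room count.
Events (time:±→running): 1:+→1 2:-→0 5:+→1 6:+→2 7:+→3 7:+→4 8:-→3 8:+→4 8:+→5 … peak 5.

5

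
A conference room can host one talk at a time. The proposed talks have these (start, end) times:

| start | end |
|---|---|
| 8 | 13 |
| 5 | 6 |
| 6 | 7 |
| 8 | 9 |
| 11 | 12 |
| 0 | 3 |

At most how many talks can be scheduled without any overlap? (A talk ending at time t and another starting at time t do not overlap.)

5

Sorted by end: (0,3)  (5,6)  (6,7)  (8,9)  (11,12)  (8,13)
take (0,3); take (5,6); take (6,7); take (8,9); take (11,12).
Selected 5 talks.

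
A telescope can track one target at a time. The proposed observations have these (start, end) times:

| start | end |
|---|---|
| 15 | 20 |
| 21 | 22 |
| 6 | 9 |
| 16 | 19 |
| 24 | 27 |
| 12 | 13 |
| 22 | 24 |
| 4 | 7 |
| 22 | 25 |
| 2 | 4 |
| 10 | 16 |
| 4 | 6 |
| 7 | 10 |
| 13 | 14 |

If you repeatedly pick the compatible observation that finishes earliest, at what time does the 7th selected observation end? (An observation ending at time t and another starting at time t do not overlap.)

22

Order by finish time; keep every interval that doesn't clash with the previous kept one.
By end time: (2,4), (4,6), (4,7), (6,9), (7,10), (12,13), (13,14), (10,16), (16,19), (15,20), (21,22), (22,24), (22,25), (24,27).
Pick (2,4); next start ≥ 4 → (4,6); next start ≥ 6 → (6,9); next start ≥ 9 → (12,13); next start ≥ 13 → (13,14); next start ≥ 14 → (16,19); next start ≥ 19 → (21,22); next start ≥ 22 → (22,24); next start ≥ 24 → (24,27).
Selected: (2,4) (4,6) (6,9) (12,13) (13,14) (16,19) (21,22) (22,24) (24,27)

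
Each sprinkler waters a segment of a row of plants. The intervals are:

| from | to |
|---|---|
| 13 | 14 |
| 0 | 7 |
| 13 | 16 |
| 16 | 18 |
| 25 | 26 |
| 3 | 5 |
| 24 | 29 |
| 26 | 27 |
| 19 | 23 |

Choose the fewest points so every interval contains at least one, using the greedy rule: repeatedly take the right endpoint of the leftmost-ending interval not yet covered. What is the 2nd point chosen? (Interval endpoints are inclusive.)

By right end: [3,5]  [0,7]  [13,14]  [13,16]  [16,18]  [19,23]  [25,26]  [26,27]  [24,29]
[3,5] uncovered → point at 5; [13,14] uncovered → point at 14; [16,18] uncovered → point at 18; [19,23] uncovered → point at 23; [25,26] uncovered → point at 26.
Points: 5, 14, 18, 23, 26 (5 total).

14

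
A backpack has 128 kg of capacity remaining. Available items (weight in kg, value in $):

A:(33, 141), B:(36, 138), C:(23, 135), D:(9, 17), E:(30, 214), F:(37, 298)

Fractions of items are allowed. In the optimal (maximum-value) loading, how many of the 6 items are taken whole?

4

Greedy by value/weight ratio, highest first.
Order: F (298/37=8.05) > E (214/30=7.13) > C (135/23=5.87) > A (141/33=4.27) > B (138/36=3.83) > D (17/9=1.89)
Fill: take F (37 @ 298) → take E (30 @ 214) → take C (23 @ 135) → take A (33 @ 141) → take 5/36 of B → 19.17; 128/128 used.
4 item(s) taken whole; one partial (take 5/36 of B).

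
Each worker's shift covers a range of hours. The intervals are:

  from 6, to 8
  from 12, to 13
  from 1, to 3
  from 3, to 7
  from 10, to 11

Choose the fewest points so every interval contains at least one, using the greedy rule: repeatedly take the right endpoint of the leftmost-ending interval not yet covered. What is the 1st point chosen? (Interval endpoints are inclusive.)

Process intervals by earliest right end; each time one isn't hit yet, stab at its right endpoint.
Sorted: [1,3] [3,7] [6,8] [10,11] [12,13]
{[1,3],[3,7]} hit by 3; {[6,8]} hit by 8; {[10,11]} hit by 11; {[12,13]} hit by 13.
Points: 3, 8, 11, 13 (4 total).

3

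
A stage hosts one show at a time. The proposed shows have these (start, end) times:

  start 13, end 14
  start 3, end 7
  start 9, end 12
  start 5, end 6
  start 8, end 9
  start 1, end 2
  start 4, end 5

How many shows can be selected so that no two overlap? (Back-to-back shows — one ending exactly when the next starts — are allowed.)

Order by finish time; keep every interval that doesn't clash with the previous kept one.
By end time: (1,2), (4,5), (5,6), (3,7), (8,9), (9,12), (13,14).
Pick (1,2); next start ≥ 2 → (4,5); next start ≥ 5 → (5,6); next start ≥ 6 → (8,9); next start ≥ 9 → (9,12); next start ≥ 12 → (13,14).
Selected 6 shows.

6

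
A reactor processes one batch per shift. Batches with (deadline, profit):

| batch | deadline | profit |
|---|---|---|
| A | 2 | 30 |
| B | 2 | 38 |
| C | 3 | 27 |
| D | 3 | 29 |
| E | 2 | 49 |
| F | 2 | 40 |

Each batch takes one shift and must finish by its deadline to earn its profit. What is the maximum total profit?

118

Sort by profit descending; place each in the latest free slot ≤ its deadline.
By profit: E(d2,49), F(d2,40), B(d2,38), A(d2,30), D(d3,29), C(d3,27)
E→slot 2; F→slot 1; B skipped; A skipped; D→slot 3; C skipped.
Profit = 40 + 49 + 29 = 118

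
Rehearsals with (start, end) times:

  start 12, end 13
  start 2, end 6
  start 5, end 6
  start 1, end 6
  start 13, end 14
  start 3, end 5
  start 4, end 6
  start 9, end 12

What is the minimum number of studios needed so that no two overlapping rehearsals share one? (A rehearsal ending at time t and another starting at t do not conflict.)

starts: [1, 2, 3, 4, 5, 9, 12, 13]
ends:   [5, 6, 6, 6, 6, 12, 13, 14]
s1→1 s2→2 s3→3 s4→4  — peak 4.

4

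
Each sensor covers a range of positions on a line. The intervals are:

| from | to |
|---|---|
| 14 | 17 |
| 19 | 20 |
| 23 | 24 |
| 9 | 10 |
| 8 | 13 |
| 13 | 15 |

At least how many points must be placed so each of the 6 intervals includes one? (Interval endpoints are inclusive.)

By right end: [9,10]  [8,13]  [13,15]  [14,17]  [19,20]  [23,24]
[9,10] uncovered → point at 10; [13,15] uncovered → point at 15; [19,20] uncovered → point at 20; [23,24] uncovered → point at 24.
Points: 10, 15, 20, 24 (4 total).

4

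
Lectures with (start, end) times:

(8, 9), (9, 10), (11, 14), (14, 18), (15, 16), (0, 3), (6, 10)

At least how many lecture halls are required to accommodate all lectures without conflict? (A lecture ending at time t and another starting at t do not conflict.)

Events (time:±→running): 0:+→1 3:-→0 6:+→1 8:+→2 … peak 2.

2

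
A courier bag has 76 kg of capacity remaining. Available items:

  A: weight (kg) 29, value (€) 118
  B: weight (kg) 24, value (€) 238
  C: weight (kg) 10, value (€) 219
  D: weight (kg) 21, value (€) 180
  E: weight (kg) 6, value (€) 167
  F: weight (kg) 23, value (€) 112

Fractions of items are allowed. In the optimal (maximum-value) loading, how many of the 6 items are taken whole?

Order: E (167/6=27.83) > C (219/10=21.90) > B (238/24=9.92) > D (180/21=8.57) > F (112/23=4.87) > A (118/29=4.07)
Fill: take E (6 @ 167) → take C (10 @ 219) → take B (24 @ 238) → take D (21 @ 180) → take 15/23 of F → 73.04; 76/76 used.
4 item(s) taken whole; one partial (take 15/23 of F).

4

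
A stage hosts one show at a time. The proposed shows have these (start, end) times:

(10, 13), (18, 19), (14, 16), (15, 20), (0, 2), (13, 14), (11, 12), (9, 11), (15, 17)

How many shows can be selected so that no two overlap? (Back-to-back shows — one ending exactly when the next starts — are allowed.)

6

Sorted by end: (0,2)  (9,11)  (11,12)  (10,13)  (13,14)  (14,16)  (15,17)  (18,19)  (15,20)
take (0,2); take (9,11); take (11,12); skip (10,13); take (13,14); take (14,16); take (18,19).
Selected 6 shows.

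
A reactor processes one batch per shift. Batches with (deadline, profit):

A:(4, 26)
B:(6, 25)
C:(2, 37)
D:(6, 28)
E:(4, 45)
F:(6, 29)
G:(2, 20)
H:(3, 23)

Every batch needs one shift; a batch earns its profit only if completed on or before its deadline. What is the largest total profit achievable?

190

Profit order: E=45 C=37 F=29 D=28 A=26 B=25 H=23 G=20
Assign: E→slot 4, C→slot 2, F→slot 6, D→slot 5, A→slot 3, B→slot 1, H skipped, G skipped.
Slots: [1:B] [2:C] [3:A] [4:E] [5:D] [6:F]
Profit = 25 + 37 + 26 + 45 + 28 + 29 = 190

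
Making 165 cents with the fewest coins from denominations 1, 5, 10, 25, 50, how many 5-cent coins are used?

1

Use the largest denomination that fits, subtract, and repeat.
165 − 3×50→15 − 1×10→5 − 1×5→0
Count of 5: 1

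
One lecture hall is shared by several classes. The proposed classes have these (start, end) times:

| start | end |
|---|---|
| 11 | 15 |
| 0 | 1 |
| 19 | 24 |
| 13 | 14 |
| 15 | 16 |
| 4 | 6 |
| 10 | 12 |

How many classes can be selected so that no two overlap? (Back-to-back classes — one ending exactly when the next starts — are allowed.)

Order by finish time; keep every interval that doesn't clash with the previous kept one.
By end time: (0,1), (4,6), (10,12), (13,14), (11,15), (15,16), (19,24).
Pick (0,1); next start ≥ 1 → (4,6); next start ≥ 6 → (10,12); next start ≥ 12 → (13,14); next start ≥ 14 → (15,16); next start ≥ 16 → (19,24).
Selected 6 classes.

6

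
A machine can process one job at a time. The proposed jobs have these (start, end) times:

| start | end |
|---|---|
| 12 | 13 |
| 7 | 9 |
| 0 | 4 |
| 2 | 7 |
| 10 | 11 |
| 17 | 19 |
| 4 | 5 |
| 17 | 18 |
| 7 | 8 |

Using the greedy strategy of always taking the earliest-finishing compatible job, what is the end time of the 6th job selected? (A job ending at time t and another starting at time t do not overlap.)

Order by finish time; keep every interval that doesn't clash with the previous kept one.
By end time: (0,4), (4,5), (2,7), (7,8), (7,9), (10,11), (12,13), (17,18), (17,19).
Pick (0,4); next start ≥ 4 → (4,5); next start ≥ 5 → (7,8); next start ≥ 8 → (10,11); next start ≥ 11 → (12,13); next start ≥ 13 → (17,18).
Selected: (0,4) (4,5) (7,8) (10,11) (12,13) (17,18)

18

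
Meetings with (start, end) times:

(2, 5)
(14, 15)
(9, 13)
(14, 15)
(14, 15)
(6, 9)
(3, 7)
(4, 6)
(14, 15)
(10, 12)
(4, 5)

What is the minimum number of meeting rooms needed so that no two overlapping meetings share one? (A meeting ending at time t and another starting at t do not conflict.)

4

The answer is the maximum number of intervals overlapping at any instant.
Events (time:±→running): 2:+→1 3:+→2 4:+→3 4:+→4 … peak 4.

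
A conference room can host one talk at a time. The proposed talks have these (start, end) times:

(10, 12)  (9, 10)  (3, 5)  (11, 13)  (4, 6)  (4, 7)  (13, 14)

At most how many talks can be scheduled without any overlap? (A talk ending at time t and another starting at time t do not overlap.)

4

Sort by end time and greedily take each interval whose start is ≥ the last chosen end.
By end time: (3,5), (4,6), (4,7), (9,10), (10,12), (11,13), (13,14).
Pick (3,5); next start ≥ 5 → (9,10); next start ≥ 10 → (10,12); next start ≥ 12 → (13,14).
Selected 4 talks.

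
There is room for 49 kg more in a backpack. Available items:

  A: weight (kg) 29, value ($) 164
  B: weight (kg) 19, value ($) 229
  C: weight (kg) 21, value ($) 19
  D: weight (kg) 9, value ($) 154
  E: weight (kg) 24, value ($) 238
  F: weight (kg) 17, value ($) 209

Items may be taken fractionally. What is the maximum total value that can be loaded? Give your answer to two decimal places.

Greedy by value/weight ratio, highest first.
Ratios (sorted): D 17.11, F 12.29, B 12.05, E 9.92, A 5.66, C 0.90
take D (9 @ 154); take F (17 @ 209); take B (19 @ 229); take 4/24 of E → 39.67. Capacity used 49/49.
Total value = 631.67

631.67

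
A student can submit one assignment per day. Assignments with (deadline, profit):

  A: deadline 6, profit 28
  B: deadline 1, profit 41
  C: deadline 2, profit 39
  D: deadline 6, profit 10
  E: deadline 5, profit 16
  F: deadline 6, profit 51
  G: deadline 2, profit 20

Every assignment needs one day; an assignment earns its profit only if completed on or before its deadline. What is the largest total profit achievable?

Profit order: F=51 B=41 C=39 A=28 G=20 E=16 D=10
Assign: F→slot 6, B→slot 1, C→slot 2, A→slot 5, G skipped, E→slot 4, D→slot 3.
Slots: [1:B] [2:C] [3:D] [4:E] [5:A] [6:F]
Profit = 41 + 39 + 10 + 16 + 28 + 51 = 185

185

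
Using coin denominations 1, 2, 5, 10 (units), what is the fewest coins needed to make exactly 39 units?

6

Greedy: take as many of the largest coin as possible, then repeat with the remainder.
39 − 3×10→9 − 1×5→4 − 2×2→0
Total coins = 3 + 1 + 2 = 6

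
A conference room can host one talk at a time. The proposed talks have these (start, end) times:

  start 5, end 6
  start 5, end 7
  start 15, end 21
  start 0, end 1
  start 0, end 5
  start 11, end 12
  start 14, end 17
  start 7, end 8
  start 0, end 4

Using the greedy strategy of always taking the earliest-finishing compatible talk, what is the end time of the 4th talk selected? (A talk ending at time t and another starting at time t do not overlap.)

Greedy by earliest finish: after sorting by end time, pick each interval compatible with the last pick.
Sorted by end: (0,1)  (0,4)  (0,5)  (5,6)  (5,7)  (7,8)  (11,12)  (14,17)  (15,21)
take (0,1); take (5,6); take (7,8); take (11,12); take (14,17).
Selected: (0,1) (5,6) (7,8) (11,12) (14,17)

12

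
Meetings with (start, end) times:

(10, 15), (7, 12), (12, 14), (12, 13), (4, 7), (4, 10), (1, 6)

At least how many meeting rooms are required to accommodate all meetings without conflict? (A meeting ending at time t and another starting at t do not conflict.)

3

Events (time:±→running): 1:+→1 4:+→2 4:+→3 … peak 3.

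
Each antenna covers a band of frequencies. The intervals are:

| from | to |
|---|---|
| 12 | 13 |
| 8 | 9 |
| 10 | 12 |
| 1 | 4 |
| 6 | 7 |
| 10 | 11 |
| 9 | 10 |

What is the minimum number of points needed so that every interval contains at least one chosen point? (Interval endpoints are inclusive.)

Sorted: [1,4] [6,7] [8,9] [9,10] [10,11] [10,12] [12,13]
{[1,4]} hit by 4; {[6,7]} hit by 7; {[8,9],[9,10]} hit by 9; {[10,11],[10,12]} hit by 11; {[12,13]} hit by 13.
Points: 4, 7, 9, 11, 13 (5 total).

5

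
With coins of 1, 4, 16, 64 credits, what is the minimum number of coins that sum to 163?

7

163 = 2×64 + 2×16 + 3×1
Total coins = 2 + 2 + 3 = 7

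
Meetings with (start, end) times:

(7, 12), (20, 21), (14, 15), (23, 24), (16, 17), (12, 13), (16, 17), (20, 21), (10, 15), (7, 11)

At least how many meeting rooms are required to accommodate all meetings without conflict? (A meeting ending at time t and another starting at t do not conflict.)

3

starts: [7, 7, 10, 12, 14, 16, 16, 20, 20, 23]
ends:   [11, 12, 13, 15, 15, 17, 17, 21, 21, 24]
s7→1 s7→2 s10→3  — peak 3.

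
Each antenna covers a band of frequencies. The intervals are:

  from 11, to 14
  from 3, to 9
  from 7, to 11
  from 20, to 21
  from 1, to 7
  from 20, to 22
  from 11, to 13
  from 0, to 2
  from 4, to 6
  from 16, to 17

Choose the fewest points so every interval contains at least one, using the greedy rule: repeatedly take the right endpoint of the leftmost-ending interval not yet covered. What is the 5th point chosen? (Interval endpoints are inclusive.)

By right end: [0,2]  [4,6]  [1,7]  [3,9]  [7,11]  [11,13]  [11,14]  [16,17]  [20,21]  [20,22]
[0,2] uncovered → point at 2; [4,6] uncovered → point at 6; [7,11] uncovered → point at 11; [16,17] uncovered → point at 17; [20,21] uncovered → point at 21.
Points: 2, 6, 11, 17, 21 (5 total).

21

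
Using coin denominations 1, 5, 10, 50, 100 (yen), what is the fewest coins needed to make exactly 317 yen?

Use the largest denomination that fits, subtract, and repeat.
317 = 3×100 + 1×10 + 1×5 + 2×1
Total coins = 3 + 1 + 1 + 2 = 7

7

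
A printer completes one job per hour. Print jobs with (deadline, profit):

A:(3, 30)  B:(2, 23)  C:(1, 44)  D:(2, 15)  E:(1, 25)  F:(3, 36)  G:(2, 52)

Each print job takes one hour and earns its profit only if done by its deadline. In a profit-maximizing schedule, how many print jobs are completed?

Sort by profit descending; place each in the latest free slot ≤ its deadline.
Profit order: G=52 C=44 F=36 A=30 E=25 B=23 D=15
Assign: G→slot 2, C→slot 1, F→slot 3, A skipped, E skipped, B skipped, D skipped.
Slots: [1:C] [2:G] [3:F]
3 of 7 scheduled.

3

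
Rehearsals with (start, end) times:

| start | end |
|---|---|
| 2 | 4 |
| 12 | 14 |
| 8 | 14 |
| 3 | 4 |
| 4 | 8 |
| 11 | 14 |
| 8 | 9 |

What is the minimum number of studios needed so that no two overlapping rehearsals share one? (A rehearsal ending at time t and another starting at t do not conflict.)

The answer is the maximum number of intervals overlapping at any instant.
starts: [2, 3, 4, 8, 8, 11, 12]
ends:   [4, 4, 8, 9, 14, 14, 14]
s2→1 s3→2 e4→1 e4→0 s4→1 e8→0 s8→1 s8→2 e9→1 s11→2 s12→3  — peak 3.

3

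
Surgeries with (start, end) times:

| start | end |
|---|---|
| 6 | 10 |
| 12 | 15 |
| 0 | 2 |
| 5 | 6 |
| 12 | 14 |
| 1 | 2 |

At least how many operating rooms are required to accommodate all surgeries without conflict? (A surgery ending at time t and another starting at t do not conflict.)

2

starts: [0, 1, 5, 6, 12, 12]
ends:   [2, 2, 6, 10, 14, 15]
s0→1 s1→2  — peak 2.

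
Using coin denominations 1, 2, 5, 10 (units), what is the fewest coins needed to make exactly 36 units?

5

Use the largest denomination that fits, subtract, and repeat.
36 − 3×10→6 − 1×5→1 − 1×1→0
Total coins = 3 + 1 + 1 = 5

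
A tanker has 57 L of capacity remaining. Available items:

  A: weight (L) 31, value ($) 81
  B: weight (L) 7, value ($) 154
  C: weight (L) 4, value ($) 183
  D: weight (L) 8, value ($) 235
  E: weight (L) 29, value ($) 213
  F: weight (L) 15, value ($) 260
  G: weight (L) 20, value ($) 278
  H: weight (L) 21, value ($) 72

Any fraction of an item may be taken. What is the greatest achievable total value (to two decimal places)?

1132.03

Sort by value per unit weight and fill in that order.
Order: C (183/4=45.75) > D (235/8=29.38) > B (154/7=22.00) > F (260/15=17.33) > G (278/20=13.90) > E (213/29=7.34) > H (72/21=3.43) > A (81/31=2.61)
Fill: take C (4 @ 183) → take D (8 @ 235) → take B (7 @ 154) → take F (15 @ 260) → take G (20 @ 278) → take 3/29 of E → 22.03; 57/57 used.
Total value = 1132.03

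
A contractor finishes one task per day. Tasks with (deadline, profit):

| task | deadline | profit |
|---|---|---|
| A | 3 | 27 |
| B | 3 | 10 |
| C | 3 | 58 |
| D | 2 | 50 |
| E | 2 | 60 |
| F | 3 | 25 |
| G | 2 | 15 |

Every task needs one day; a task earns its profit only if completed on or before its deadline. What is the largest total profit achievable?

168

Sort by profit descending; place each in the latest free slot ≤ its deadline.
Profit order: E=60 C=58 D=50 A=27 F=25 G=15 B=10
Assign: E→slot 2, C→slot 3, D→slot 1, A skipped, F skipped, G skipped, B skipped.
Slots: [1:D] [2:E] [3:C]
Profit = 50 + 60 + 58 = 168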